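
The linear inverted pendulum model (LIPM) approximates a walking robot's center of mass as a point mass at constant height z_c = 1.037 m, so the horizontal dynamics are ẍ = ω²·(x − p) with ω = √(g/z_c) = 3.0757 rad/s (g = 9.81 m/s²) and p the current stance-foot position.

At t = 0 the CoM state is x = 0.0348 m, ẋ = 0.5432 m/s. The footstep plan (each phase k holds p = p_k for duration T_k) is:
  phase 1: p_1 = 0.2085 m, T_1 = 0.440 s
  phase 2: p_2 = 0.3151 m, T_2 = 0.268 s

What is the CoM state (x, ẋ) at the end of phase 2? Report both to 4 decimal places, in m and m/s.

phase 1: p=0.2085, T=0.440, ωT=1.353308, cosh=2.064296, sinh=1.805911; start (x,ẋ)=(0.034800, 0.543200) → end (x,ẋ)=(0.168874, 0.156519)
phase 2: p=0.3151, T=0.268, ωT=0.824288, cosh=1.359402, sinh=0.920854; start (x,ẋ)=(0.168874, 0.156519) → end (x,ẋ)=(0.163182, -0.201379)

x = 0.1632, ẋ = -0.2014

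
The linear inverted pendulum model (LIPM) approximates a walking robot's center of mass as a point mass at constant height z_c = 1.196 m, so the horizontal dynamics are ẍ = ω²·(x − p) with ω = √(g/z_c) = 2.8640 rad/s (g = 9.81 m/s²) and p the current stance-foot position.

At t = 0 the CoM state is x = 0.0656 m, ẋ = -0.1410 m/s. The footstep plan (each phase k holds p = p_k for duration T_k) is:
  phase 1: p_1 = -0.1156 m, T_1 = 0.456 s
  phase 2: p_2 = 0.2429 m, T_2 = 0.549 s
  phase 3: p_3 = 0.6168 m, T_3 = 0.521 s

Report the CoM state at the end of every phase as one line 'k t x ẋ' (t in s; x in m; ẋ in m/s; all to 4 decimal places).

1 0.4560 0.1592 0.6082
2 1.0050 0.5221 0.9755
3 1.5260 1.1145 1.7057

phase 1: p=-0.1156, T=0.456, ωT=1.305984, cosh=1.981113, sinh=1.710207; start (x,ẋ)=(0.065600, -0.141000) → end (x,ẋ)=(0.159181, 0.608187)
phase 2: p=0.2429, T=0.549, ωT=1.572336, cosh=2.512725, sinh=2.305165; start (x,ẋ)=(0.159181, 0.608187) → end (x,ẋ)=(0.522052, 0.975493)
phase 3: p=0.6168, T=0.521, ωT=1.492144, cosh=2.335754, sinh=2.110864; start (x,ẋ)=(0.522052, 0.975493) → end (x,ẋ)=(1.114463, 1.705712)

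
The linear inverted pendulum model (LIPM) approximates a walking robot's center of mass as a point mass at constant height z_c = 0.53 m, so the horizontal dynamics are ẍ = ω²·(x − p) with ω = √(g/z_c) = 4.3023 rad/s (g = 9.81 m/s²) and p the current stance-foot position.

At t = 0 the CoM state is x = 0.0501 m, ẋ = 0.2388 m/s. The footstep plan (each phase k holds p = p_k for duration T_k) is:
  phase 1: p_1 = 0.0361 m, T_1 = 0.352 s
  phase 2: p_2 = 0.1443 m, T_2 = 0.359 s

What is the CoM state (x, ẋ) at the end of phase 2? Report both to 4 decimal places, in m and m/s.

phase 1: p=0.0361, T=0.352, ωT=1.514410, cosh=2.383337, sinh=2.163399; start (x,ẋ)=(0.050100, 0.238800) → end (x,ẋ)=(0.189547, 0.699447)
phase 2: p=0.1443, T=0.359, ωT=1.544526, cosh=2.449581, sinh=2.236168; start (x,ẋ)=(0.189547, 0.699447) → end (x,ẋ)=(0.618681, 2.148655)

x = 0.6187, ẋ = 2.1487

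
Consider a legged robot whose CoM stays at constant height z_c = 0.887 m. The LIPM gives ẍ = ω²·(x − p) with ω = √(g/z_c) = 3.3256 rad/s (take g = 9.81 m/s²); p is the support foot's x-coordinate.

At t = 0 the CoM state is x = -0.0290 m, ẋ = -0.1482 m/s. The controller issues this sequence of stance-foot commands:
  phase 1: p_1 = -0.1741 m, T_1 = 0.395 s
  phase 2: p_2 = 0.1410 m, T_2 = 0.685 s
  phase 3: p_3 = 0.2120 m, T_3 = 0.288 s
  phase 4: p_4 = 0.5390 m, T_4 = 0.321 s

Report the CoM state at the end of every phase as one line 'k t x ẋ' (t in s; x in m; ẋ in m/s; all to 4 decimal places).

phase 1: p=-0.1741, T=0.395, ωT=1.313612, cosh=1.994216, sinh=1.725369; start (x,ẋ)=(-0.029000, -0.148200) → end (x,ẋ)=(0.038372, 0.537024)
phase 2: p=0.1410, T=0.685, ωT=2.278036, cosh=4.929992, sinh=4.827506; start (x,ẋ)=(0.038372, 0.537024) → end (x,ẋ)=(0.414602, 0.999907)
phase 3: p=0.2120, T=0.288, ωT=0.957773, cosh=1.494816, sinh=1.111070; start (x,ẋ)=(0.414602, 0.999907) → end (x,ẋ)=(0.848918, 2.243288)
phase 4: p=0.5390, T=0.321, ωT=1.067518, cosh=1.626006, sinh=1.282145; start (x,ẋ)=(0.848918, 2.243288) → end (x,ẋ)=(1.907802, 4.969062)

1 0.3950 0.0384 0.5370
2 1.0800 0.4146 0.9999
3 1.3680 0.8489 2.2433
4 1.6890 1.9078 4.9691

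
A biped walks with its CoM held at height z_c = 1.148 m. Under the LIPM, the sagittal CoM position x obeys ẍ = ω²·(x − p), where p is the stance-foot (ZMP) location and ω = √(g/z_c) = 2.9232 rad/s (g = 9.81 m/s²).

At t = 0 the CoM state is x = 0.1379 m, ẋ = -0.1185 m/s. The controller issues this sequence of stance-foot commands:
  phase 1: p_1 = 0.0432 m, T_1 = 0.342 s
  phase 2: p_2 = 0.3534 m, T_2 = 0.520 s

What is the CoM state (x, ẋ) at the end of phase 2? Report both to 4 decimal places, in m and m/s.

x = -0.0478, ẋ = -1.0062

phase 1: p=0.0432, T=0.342, ωT=0.999734, cosh=1.542769, sinh=1.174791; start (x,ẋ)=(0.137900, -0.118500) → end (x,ẋ)=(0.141677, 0.142396)
phase 2: p=0.3534, T=0.520, ωT=1.520064, cosh=2.395608, sinh=2.176910; start (x,ẋ)=(0.141677, 0.142396) → end (x,ẋ)=(-0.047763, -1.006185)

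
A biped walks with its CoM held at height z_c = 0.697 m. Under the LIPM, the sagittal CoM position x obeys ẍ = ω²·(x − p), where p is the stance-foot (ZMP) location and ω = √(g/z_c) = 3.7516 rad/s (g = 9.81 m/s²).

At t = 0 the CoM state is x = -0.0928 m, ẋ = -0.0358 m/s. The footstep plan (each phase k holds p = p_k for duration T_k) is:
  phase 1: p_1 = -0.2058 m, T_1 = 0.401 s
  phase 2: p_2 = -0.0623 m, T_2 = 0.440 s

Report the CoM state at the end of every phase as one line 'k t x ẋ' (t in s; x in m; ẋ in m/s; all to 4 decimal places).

1 0.4010 0.0407 0.8225
2 0.8410 0.7660 3.1911

phase 1: p=-0.2058, T=0.401, ωT=1.504392, cosh=2.361783, sinh=2.139631; start (x,ẋ)=(-0.092800, -0.035800) → end (x,ẋ)=(0.040664, 0.822504)
phase 2: p=-0.0623, T=0.440, ωT=1.650704, cosh=2.701281, sinh=2.509366; start (x,ẋ)=(0.040664, 0.822504) → end (x,ẋ)=(0.765990, 3.191129)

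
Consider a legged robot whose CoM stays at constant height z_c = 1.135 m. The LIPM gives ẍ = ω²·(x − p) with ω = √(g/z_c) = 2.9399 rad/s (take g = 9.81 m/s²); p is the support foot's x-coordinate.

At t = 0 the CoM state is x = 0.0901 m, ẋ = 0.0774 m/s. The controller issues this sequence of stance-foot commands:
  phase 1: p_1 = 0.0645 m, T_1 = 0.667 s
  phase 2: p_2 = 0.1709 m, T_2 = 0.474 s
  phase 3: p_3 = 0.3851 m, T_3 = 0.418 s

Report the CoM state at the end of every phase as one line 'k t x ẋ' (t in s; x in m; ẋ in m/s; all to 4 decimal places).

phase 1: p=0.0645, T=0.667, ωT=1.960913, cosh=3.623272, sinh=3.482542; start (x,ẋ)=(0.090100, 0.077400) → end (x,ẋ)=(0.248942, 0.542542)
phase 2: p=0.1709, T=0.474, ωT=1.393513, cosh=2.138590, sinh=1.890388; start (x,ẋ)=(0.248942, 0.542542) → end (x,ẋ)=(0.686661, 1.593999)
phase 3: p=0.3851, T=0.418, ωT=1.228878, cosh=1.855007, sinh=1.562387; start (x,ẋ)=(0.686661, 1.593999) → end (x,ẋ)=(1.791615, 4.342026)

1 0.6670 0.2489 0.5425
2 1.1410 0.6867 1.5940
3 1.5590 1.7916 4.3420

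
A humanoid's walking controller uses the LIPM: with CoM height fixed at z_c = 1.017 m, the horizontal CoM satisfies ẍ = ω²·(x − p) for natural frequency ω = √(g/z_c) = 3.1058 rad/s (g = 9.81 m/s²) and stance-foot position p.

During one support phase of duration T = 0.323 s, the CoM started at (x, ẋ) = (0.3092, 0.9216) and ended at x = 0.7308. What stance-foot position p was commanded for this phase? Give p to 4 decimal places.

p = 0.1786

ωT = 3.1058·0.323 = 1.003173; cosh(ωT) = 1.546818, sinh(ωT) = 1.180104
x(T) = p + (x₀−p)·cosh(ωT) + (ẋ₀/ω)·sinh(ωT) ⇒ p·(1 − cosh) = x(T) − x₀·cosh − (ẋ₀/ω)·sinh
numerator   = 0.7308 − (0.3092)·1.546818 − (0.9216/3.1058)·1.180104 = -0.097654
denominator = 1 − 1.546818 = -0.546818
p = -0.097654 / -0.546818 = 0.1786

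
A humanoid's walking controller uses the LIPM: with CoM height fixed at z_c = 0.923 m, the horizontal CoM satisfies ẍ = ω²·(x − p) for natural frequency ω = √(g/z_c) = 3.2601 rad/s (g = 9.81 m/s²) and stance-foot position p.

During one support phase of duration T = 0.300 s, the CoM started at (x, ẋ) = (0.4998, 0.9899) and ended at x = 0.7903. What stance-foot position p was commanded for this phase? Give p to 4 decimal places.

ωT = 3.2601·0.300 = 0.978030; cosh(ωT) = 1.517632, sinh(ωT) = 1.141581
x(T) = p + (x₀−p)·cosh(ωT) + (ẋ₀/ω)·sinh(ωT) ⇒ p·(1 − cosh) = x(T) − x₀·cosh − (ẋ₀/ω)·sinh
numerator   = 0.7903 − (0.4998)·1.517632 − (0.9899/3.2601)·1.141581 = -0.314843
denominator = 1 − 1.517632 = -0.517632
p = -0.314843 / -0.517632 = 0.6082

p = 0.6082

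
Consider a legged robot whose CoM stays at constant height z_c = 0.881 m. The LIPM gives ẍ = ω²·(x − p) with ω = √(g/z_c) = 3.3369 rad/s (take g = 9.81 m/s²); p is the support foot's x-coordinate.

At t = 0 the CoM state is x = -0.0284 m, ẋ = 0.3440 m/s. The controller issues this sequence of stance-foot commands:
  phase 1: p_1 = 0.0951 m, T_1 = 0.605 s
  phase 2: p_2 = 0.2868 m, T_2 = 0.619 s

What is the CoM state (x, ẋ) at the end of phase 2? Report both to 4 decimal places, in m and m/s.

phase 1: p=0.0951, T=0.605, ωT=2.018825, cosh=3.831140, sinh=3.698329; start (x,ẋ)=(-0.028400, 0.344000) → end (x,ẋ)=(0.003214, -0.206195)
phase 2: p=0.2868, T=0.619, ωT=2.065541, cosh=4.008158, sinh=3.881408; start (x,ẋ)=(0.003214, -0.206195) → end (x,ẋ)=(-1.089700, -4.499436)

x = -1.0897, ẋ = -4.4994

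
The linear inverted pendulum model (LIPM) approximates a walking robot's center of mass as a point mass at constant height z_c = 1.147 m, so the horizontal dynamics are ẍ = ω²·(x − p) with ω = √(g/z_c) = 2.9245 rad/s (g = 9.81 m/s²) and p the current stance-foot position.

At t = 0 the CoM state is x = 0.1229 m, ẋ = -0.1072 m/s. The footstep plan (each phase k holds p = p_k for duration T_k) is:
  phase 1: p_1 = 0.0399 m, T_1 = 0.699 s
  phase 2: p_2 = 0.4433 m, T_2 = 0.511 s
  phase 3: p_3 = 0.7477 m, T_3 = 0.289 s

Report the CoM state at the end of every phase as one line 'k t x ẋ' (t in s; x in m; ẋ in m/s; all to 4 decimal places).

1 0.6990 0.2266 0.5007
2 1.2100 0.2984 -0.1691
3 1.4990 0.0733 -1.4806

phase 1: p=0.0399, T=0.699, ωT=2.044226, cosh=3.926328, sinh=3.796847; start (x,ẋ)=(0.122900, -0.107200) → end (x,ẋ)=(0.226609, 0.500720)
phase 2: p=0.4433, T=0.511, ωT=1.494420, cosh=2.340564, sinh=2.116185; start (x,ẋ)=(0.226609, 0.500720) → end (x,ẋ)=(0.298444, -0.169090)
phase 3: p=0.7477, T=0.289, ωT=0.845181, cosh=1.378939, sinh=0.949459; start (x,ẋ)=(0.298444, -0.169090) → end (x,ẋ)=(0.073307, -1.480612)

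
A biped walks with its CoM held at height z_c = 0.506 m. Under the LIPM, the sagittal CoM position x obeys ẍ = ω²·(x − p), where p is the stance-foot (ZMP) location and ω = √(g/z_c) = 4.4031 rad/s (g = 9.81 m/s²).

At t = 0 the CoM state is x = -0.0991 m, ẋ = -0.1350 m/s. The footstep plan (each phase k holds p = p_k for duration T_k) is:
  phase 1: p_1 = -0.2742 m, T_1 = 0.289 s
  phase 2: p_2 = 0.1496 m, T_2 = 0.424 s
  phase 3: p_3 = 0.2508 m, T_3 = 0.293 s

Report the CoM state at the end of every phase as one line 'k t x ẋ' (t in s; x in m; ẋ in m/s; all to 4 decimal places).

phase 1: p=-0.2742, T=0.289, ωT=1.272496, cosh=1.924941, sinh=1.644810; start (x,ẋ)=(-0.099100, -0.135000) → end (x,ẋ)=(0.012427, 1.008253)
phase 2: p=0.1496, T=0.424, ωT=1.866914, cosh=3.311453, sinh=3.156854; start (x,ẋ)=(0.012427, 1.008253) → end (x,ẋ)=(0.418237, 1.432086)
phase 3: p=0.2508, T=0.293, ωT=1.290108, cosh=1.954210, sinh=1.678970; start (x,ẋ)=(0.418237, 1.432086) → end (x,ẋ)=(1.124083, 4.036402)

1 0.2890 0.0124 1.0083
2 0.7130 0.4182 1.4321
3 1.0060 1.1241 4.0364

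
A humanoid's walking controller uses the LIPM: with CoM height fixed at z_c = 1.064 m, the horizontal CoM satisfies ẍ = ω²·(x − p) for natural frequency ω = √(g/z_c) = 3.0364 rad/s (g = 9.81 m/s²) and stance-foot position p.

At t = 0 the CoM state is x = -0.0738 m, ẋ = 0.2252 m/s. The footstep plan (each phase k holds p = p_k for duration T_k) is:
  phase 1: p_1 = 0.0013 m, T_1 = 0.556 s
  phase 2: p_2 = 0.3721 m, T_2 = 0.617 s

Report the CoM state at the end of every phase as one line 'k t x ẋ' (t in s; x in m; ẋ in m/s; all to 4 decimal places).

1 0.5560 -0.0150 0.0342
2 1.1730 -0.8820 -3.6222

phase 1: p=0.0013, T=0.556, ωT=1.688238, cosh=2.797394, sinh=2.612549; start (x,ẋ)=(-0.073800, 0.225200) → end (x,ẋ)=(-0.015020, 0.034224)
phase 2: p=0.3721, T=0.617, ωT=1.873459, cosh=3.332184, sinh=3.178593; start (x,ẋ)=(-0.015020, 0.034224) → end (x,ẋ)=(-0.882028, -3.622239)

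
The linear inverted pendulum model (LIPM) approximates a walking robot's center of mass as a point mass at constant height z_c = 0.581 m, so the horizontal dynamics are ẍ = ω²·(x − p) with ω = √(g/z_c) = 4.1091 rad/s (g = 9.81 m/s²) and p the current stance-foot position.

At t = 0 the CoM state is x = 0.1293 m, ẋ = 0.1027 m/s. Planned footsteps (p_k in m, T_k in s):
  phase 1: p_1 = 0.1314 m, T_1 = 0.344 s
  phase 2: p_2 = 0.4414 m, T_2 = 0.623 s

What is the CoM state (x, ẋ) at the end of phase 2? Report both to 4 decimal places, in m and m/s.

x = -0.9672, ẋ = -5.6875

phase 1: p=0.1314, T=0.344, ωT=1.413530, cosh=2.176862, sinh=1.933579; start (x,ẋ)=(0.129300, 0.102700) → end (x,ẋ)=(0.175155, 0.206879)
phase 2: p=0.4414, T=0.623, ωT=2.559969, cosh=6.506364, sinh=6.429057; start (x,ẋ)=(0.175155, 0.206879) → end (x,ẋ)=(-0.967206, -5.687532)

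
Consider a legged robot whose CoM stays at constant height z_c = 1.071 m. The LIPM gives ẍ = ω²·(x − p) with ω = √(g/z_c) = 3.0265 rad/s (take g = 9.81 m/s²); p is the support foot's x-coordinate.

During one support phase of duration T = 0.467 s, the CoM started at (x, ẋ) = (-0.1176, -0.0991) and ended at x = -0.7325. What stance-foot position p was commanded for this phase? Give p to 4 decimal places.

ωT = 3.0265·0.467 = 1.413376; cosh(ωT) = 2.176563, sinh(ωT) = 1.933242
x(T) = p + (x₀−p)·cosh(ωT) + (ẋ₀/ω)·sinh(ωT) ⇒ p·(1 − cosh) = x(T) − x₀·cosh − (ẋ₀/ω)·sinh
numerator   = -0.7325 − (-0.1176)·2.176563 − (-0.0991/3.0265)·1.933242 = -0.413234
denominator = 1 − 2.176563 = -1.176563
p = -0.413234 / -1.176563 = 0.3512

p = 0.3512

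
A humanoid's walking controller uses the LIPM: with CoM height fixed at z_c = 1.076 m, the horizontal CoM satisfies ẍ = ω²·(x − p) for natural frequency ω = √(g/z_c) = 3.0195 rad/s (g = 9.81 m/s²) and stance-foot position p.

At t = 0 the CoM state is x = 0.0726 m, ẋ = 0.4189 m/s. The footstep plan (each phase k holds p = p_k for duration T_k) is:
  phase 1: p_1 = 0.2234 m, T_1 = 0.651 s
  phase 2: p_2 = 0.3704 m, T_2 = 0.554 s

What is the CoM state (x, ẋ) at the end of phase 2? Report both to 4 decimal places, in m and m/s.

x = -0.2683, ẋ = -1.8221

phase 1: p=0.2234, T=0.651, ωT=1.965694, cosh=3.639964, sinh=3.499905; start (x,ẋ)=(0.072600, 0.418900) → end (x,ẋ)=(0.160041, -0.068868)
phase 2: p=0.3704, T=0.554, ωT=1.672803, cosh=2.757399, sinh=2.569679; start (x,ẋ)=(0.160041, -0.068868) → end (x,ẋ)=(-0.268253, -1.822105)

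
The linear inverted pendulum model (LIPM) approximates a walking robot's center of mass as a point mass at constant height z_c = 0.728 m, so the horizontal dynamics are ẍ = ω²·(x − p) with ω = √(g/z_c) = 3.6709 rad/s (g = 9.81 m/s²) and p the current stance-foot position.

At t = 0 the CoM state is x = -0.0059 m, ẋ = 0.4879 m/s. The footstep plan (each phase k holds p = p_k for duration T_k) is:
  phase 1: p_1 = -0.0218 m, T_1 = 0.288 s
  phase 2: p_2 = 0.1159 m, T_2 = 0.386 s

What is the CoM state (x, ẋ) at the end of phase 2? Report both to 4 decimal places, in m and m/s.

x = 0.6936, ẋ = 2.2796

phase 1: p=-0.0218, T=0.288, ωT=1.057219, cosh=1.612888, sinh=1.265468; start (x,ẋ)=(-0.005900, 0.487900) → end (x,ẋ)=(0.172038, 0.860790)
phase 2: p=0.1159, T=0.386, ωT=1.416967, cosh=2.183521, sinh=1.941073; start (x,ẋ)=(0.172038, 0.860790) → end (x,ẋ)=(0.693642, 2.279566)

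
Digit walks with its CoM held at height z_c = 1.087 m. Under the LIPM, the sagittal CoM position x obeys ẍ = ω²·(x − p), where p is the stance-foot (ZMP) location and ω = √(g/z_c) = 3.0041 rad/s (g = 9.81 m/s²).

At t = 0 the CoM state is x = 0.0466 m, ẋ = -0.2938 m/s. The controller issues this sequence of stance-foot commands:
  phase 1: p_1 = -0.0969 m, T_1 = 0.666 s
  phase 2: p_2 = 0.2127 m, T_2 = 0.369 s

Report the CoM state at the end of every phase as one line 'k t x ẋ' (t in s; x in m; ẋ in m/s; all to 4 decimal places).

phase 1: p=-0.0969, T=0.666, ωT=2.000731, cosh=3.764846, sinh=3.629610; start (x,ẋ)=(0.046600, -0.293800) → end (x,ẋ)=(0.088381, 0.458571)
phase 2: p=0.2127, T=0.369, ωT=1.108513, cosh=1.679949, sinh=1.349900; start (x,ẋ)=(0.088381, 0.458571) → end (x,ẋ)=(0.209910, 0.266232)

1 0.6660 0.0884 0.4586
2 1.0350 0.2099 0.2662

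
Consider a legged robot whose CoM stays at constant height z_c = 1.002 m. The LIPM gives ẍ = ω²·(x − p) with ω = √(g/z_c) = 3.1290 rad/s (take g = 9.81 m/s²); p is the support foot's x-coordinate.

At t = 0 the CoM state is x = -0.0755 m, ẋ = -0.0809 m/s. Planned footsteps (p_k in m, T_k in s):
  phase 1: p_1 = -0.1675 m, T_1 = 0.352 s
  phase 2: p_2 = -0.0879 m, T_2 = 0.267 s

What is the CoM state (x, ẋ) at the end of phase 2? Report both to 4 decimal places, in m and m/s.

x = 0.0410, ẋ = 0.4581

phase 1: p=-0.1675, T=0.352, ωT=1.101408, cosh=1.670401, sinh=1.337998; start (x,ẋ)=(-0.075500, -0.080900) → end (x,ẋ)=(-0.048417, 0.250031)
phase 2: p=-0.0879, T=0.267, ωT=0.835443, cosh=1.369759, sinh=0.936076; start (x,ẋ)=(-0.048417, 0.250031) → end (x,ẋ)=(0.040982, 0.458128)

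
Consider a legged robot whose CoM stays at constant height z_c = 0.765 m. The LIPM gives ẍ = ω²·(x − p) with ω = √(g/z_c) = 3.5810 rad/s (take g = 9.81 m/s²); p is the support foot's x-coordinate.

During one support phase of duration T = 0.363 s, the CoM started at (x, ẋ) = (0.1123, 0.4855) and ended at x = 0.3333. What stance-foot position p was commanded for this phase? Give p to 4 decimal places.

ωT = 3.5810·0.363 = 1.299903; cosh(ωT) = 1.970749, sinh(ωT) = 1.698191
x(T) = p + (x₀−p)·cosh(ωT) + (ẋ₀/ω)·sinh(ωT) ⇒ p·(1 − cosh) = x(T) − x₀·cosh − (ẋ₀/ω)·sinh
numerator   = 0.3333 − (0.1123)·1.970749 − (0.4855/3.5810)·1.698191 = -0.118250
denominator = 1 − 1.970749 = -0.970749
p = -0.118250 / -0.970749 = 0.1218

p = 0.1218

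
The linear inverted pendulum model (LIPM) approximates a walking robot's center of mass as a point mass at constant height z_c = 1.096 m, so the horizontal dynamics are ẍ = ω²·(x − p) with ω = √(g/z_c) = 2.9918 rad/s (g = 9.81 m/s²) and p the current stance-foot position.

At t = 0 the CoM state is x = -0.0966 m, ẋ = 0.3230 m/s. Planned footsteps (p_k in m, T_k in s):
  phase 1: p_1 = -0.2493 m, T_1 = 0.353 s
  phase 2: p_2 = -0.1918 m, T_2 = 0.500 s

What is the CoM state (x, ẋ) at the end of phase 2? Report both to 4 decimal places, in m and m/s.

x = 1.3477, ẋ = 4.6340

phase 1: p=-0.2493, T=0.353, ωT=1.056105, cosh=1.611480, sinh=1.263672; start (x,ẋ)=(-0.096600, 0.323000) → end (x,ẋ)=(0.133201, 1.097814)
phase 2: p=-0.1918, T=0.500, ωT=1.495900, cosh=2.343699, sinh=2.119652; start (x,ẋ)=(0.133201, 1.097814) → end (x,ẋ)=(1.347692, 4.633965)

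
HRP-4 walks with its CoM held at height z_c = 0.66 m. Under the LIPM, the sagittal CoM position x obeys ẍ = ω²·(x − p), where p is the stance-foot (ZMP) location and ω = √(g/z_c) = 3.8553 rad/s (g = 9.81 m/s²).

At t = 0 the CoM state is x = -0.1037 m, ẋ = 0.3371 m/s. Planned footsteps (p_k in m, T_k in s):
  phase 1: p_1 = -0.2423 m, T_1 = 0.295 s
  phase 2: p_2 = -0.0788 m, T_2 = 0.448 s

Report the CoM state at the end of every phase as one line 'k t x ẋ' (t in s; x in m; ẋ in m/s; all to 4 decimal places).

phase 1: p=-0.2423, T=0.295, ωT=1.137314, cosh=1.719529, sinh=1.398850; start (x,ẋ)=(-0.103700, 0.337100) → end (x,ẋ)=(0.118340, 1.327121)
phase 2: p=-0.0788, T=0.448, ωT=1.727174, cosh=2.901262, sinh=2.723476; start (x,ẋ)=(0.118340, 1.327121) → end (x,ẋ)=(1.430664, 5.920256)

1 0.2950 0.1183 1.3271
2 0.7430 1.4307 5.9203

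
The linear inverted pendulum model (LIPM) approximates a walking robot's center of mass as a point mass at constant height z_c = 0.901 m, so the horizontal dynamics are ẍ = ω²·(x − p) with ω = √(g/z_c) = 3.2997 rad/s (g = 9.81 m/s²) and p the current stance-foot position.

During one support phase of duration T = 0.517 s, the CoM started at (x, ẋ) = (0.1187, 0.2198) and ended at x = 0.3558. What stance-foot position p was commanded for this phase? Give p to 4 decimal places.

p = 0.0863

ωT = 3.2997·0.517 = 1.705945; cosh(ωT) = 2.844094, sinh(ωT) = 2.662493
x(T) = p + (x₀−p)·cosh(ωT) + (ẋ₀/ω)·sinh(ωT) ⇒ p·(1 − cosh) = x(T) − x₀·cosh − (ẋ₀/ω)·sinh
numerator   = 0.3558 − (0.1187)·2.844094 − (0.2198/3.2997)·2.662493 = -0.159148
denominator = 1 − 2.844094 = -1.844094
p = -0.159148 / -1.844094 = 0.0863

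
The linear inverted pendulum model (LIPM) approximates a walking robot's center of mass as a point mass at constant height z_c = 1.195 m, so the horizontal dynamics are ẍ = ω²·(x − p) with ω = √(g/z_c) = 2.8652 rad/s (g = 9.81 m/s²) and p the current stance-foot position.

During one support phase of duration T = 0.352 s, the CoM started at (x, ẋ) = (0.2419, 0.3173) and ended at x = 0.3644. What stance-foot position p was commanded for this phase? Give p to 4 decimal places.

ωT = 2.8652·0.352 = 1.008550; cosh(ωT) = 1.553186, sinh(ωT) = 1.188438
x(T) = p + (x₀−p)·cosh(ωT) + (ẋ₀/ω)·sinh(ωT) ⇒ p·(1 − cosh) = x(T) − x₀·cosh − (ẋ₀/ω)·sinh
numerator   = 0.3644 − (0.2419)·1.553186 − (0.3173/2.8652)·1.188438 = -0.142926
denominator = 1 − 1.553186 = -0.553186
p = -0.142926 / -0.553186 = 0.2584

p = 0.2584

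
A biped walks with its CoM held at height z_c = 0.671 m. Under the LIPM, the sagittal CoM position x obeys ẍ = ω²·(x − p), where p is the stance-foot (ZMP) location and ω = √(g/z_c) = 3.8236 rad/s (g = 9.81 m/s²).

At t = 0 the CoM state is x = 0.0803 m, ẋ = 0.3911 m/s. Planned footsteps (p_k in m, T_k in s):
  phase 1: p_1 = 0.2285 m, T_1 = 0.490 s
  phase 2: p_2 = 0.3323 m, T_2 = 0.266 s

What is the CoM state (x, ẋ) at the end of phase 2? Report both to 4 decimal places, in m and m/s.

x = -0.2503, ẋ = -2.0308

phase 1: p=0.2285, T=0.490, ωT=1.873564, cosh=3.332519, sinh=3.178943; start (x,ẋ)=(0.080300, 0.391100) → end (x,ẋ)=(0.059782, -0.498024)
phase 2: p=0.3323, T=0.266, ωT=1.017078, cosh=1.563376, sinh=1.201726; start (x,ẋ)=(0.059782, -0.498024) → end (x,ẋ)=(-0.250274, -2.030800)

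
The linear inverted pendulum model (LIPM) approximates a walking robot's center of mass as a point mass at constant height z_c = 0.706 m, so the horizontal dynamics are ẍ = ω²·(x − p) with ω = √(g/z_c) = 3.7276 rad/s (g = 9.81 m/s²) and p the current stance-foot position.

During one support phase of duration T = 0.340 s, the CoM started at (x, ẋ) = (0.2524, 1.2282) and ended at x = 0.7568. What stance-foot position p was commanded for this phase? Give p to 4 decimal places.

ωT = 3.7276·0.340 = 1.267384; cosh(ωT) = 1.916558, sinh(ωT) = 1.634991
x(T) = p + (x₀−p)·cosh(ωT) + (ẋ₀/ω)·sinh(ωT) ⇒ p·(1 − cosh) = x(T) − x₀·cosh − (ẋ₀/ω)·sinh
numerator   = 0.7568 − (0.2524)·1.916558 − (1.2282/3.7276)·1.634991 = -0.265650
denominator = 1 − 1.916558 = -0.916558
p = -0.265650 / -0.916558 = 0.2898

p = 0.2898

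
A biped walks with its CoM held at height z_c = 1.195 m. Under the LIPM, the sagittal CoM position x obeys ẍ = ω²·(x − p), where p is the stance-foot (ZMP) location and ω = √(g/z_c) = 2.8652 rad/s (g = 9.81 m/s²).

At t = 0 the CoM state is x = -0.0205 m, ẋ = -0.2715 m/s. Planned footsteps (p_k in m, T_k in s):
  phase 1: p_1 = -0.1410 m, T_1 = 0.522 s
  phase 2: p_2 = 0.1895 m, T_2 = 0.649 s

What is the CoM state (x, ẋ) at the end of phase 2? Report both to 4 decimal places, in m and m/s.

x = -0.5247, ẋ = -1.9205

phase 1: p=-0.1410, T=0.522, ωT=1.495634, cosh=2.343136, sinh=2.119030; start (x,ẋ)=(-0.020500, -0.271500) → end (x,ẋ)=(-0.059447, 0.095448)
phase 2: p=0.1895, T=0.649, ωT=1.859515, cosh=3.288184, sinh=3.132436; start (x,ẋ)=(-0.059447, 0.095448) → end (x,ẋ)=(-0.524733, -1.920461)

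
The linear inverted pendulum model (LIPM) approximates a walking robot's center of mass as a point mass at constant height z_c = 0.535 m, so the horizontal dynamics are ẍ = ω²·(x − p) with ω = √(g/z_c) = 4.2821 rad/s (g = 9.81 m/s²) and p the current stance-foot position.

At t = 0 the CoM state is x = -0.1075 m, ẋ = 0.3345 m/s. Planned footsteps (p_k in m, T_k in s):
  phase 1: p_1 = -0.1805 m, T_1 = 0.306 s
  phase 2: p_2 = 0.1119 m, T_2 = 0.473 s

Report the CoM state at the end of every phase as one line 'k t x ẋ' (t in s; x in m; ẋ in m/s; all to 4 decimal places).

phase 1: p=-0.1805, T=0.306, ωT=1.310323, cosh=1.988551, sinh=1.718818; start (x,ẋ)=(-0.107500, 0.334500) → end (x,ẋ)=(0.098931, 1.202461)
phase 2: p=0.1119, T=0.473, ωT=2.025433, cosh=3.855666, sinh=3.723729; start (x,ẋ)=(0.098931, 1.202461) → end (x,ẋ)=(1.107561, 4.429497)

1 0.3060 0.0989 1.2025
2 0.7790 1.1076 4.4295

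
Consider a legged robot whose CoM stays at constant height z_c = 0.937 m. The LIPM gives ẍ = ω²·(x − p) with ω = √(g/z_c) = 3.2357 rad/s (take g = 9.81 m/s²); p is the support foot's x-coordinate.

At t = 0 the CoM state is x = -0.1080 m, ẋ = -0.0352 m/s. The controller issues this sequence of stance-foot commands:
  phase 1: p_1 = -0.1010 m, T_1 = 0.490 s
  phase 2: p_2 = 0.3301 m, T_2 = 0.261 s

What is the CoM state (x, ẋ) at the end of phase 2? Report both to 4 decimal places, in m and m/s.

phase 1: p=-0.1010, T=0.490, ωT=1.585493, cosh=2.543272, sinh=2.338425; start (x,ẋ)=(-0.108000, -0.035200) → end (x,ẋ)=(-0.144242, -0.142488)
phase 2: p=0.3301, T=0.261, ωT=0.844518, cosh=1.378310, sinh=0.948545; start (x,ẋ)=(-0.144242, -0.142488) → end (x,ẋ)=(-0.365460, -1.652247)

x = -0.3655, ẋ = -1.6522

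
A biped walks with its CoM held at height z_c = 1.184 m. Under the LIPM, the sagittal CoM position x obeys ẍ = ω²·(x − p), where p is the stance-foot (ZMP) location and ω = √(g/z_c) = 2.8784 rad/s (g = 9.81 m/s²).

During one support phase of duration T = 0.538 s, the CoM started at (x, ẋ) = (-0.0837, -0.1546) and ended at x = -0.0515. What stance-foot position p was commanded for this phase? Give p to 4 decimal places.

p = -0.1885

ωT = 2.8784·0.538 = 1.548579; cosh(ωT) = 2.458665, sinh(ωT) = 2.246116
x(T) = p + (x₀−p)·cosh(ωT) + (ẋ₀/ω)·sinh(ωT) ⇒ p·(1 − cosh) = x(T) − x₀·cosh − (ẋ₀/ω)·sinh
numerator   = -0.0515 − (-0.0837)·2.458665 − (-0.1546/2.8784)·2.246116 = 0.274930
denominator = 1 − 2.458665 = -1.458665
p = 0.274930 / -1.458665 = -0.1885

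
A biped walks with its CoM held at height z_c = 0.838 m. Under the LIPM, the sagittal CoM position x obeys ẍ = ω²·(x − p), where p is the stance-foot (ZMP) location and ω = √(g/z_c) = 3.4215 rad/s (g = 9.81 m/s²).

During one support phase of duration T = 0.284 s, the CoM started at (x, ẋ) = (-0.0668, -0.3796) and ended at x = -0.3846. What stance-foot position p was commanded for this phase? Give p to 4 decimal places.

ωT = 3.4215·0.284 = 0.971706; cosh(ωT) = 1.510443, sinh(ωT) = 1.132006
x(T) = p + (x₀−p)·cosh(ωT) + (ẋ₀/ω)·sinh(ωT) ⇒ p·(1 − cosh) = x(T) − x₀·cosh − (ẋ₀/ω)·sinh
numerator   = -0.3846 − (-0.0668)·1.510443 − (-0.3796/3.4215)·1.132006 = -0.158111
denominator = 1 − 1.510443 = -0.510443
p = -0.158111 / -0.510443 = 0.3098

p = 0.3098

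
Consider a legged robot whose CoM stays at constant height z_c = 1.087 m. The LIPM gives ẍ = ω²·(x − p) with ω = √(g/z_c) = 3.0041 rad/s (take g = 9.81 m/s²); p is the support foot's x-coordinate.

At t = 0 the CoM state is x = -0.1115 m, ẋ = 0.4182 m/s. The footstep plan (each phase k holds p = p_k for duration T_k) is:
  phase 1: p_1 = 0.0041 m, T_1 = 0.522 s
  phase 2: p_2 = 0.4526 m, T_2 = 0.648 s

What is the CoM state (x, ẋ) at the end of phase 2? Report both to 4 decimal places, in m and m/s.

x = -0.7574, ẋ = -3.4198

phase 1: p=0.0041, T=0.522, ωT=1.568140, cosh=2.503075, sinh=2.294642; start (x,ẋ)=(-0.111500, 0.418200) → end (x,ẋ)=(0.034181, 0.249916)
phase 2: p=0.4526, T=0.648, ωT=1.946657, cosh=3.573990, sinh=3.431239; start (x,ẋ)=(0.034181, 0.249916) → end (x,ẋ)=(-0.757374, -3.419773)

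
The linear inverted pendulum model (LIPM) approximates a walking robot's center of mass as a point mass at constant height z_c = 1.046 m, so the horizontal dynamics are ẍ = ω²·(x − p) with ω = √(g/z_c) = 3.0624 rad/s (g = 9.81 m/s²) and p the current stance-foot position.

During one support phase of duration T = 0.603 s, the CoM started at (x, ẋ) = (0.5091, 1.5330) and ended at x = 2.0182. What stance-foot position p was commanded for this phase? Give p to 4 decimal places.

ωT = 3.0624·0.603 = 1.846627; cosh(ωT) = 3.248087, sinh(ωT) = 3.090318
x(T) = p + (x₀−p)·cosh(ωT) + (ẋ₀/ω)·sinh(ωT) ⇒ p·(1 − cosh) = x(T) − x₀·cosh − (ẋ₀/ω)·sinh
numerator   = 2.0182 − (0.5091)·3.248087 − (1.5330/3.0624)·3.090318 = -1.182377
denominator = 1 − 3.248087 = -2.248087
p = -1.182377 / -2.248087 = 0.5259

p = 0.5259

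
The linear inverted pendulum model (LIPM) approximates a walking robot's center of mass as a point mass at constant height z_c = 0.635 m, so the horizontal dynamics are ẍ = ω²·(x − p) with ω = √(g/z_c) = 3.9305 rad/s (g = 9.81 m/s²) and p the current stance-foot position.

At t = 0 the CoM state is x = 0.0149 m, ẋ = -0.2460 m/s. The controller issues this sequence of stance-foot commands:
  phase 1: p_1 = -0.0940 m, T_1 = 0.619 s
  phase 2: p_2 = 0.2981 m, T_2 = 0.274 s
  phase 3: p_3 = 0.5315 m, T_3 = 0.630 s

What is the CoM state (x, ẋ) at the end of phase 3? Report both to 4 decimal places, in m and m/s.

phase 1: p=-0.0940, T=0.619, ωT=2.432980, cosh=5.740276, sinh=5.652501; start (x,ẋ)=(0.014900, -0.246000) → end (x,ẋ)=(0.177340, 1.007340)
phase 2: p=0.2981, T=0.274, ωT=1.076957, cosh=1.638181, sinh=1.297551; start (x,ẋ)=(0.177340, 1.007340) → end (x,ẋ)=(0.432821, 1.034329)
phase 3: p=0.5315, T=0.630, ωT=2.476215, cosh=5.990106, sinh=5.906046; start (x,ẋ)=(0.432821, 1.034329) → end (x,ẋ)=(1.494603, 3.905028)

x = 1.4946, ẋ = 3.9050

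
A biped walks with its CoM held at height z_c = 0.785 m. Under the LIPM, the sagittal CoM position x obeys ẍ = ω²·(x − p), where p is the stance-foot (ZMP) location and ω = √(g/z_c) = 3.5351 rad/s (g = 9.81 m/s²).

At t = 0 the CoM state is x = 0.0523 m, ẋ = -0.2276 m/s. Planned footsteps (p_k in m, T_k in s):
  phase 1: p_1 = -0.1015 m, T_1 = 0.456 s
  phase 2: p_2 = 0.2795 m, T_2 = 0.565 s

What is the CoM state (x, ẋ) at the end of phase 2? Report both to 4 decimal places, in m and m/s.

x = 0.5043, ẋ = 0.9567

phase 1: p=-0.1015, T=0.456, ωT=1.612006, cosh=2.606171, sinh=2.406684; start (x,ẋ)=(0.052300, -0.227600) → end (x,ẋ)=(0.144380, 0.715346)
phase 2: p=0.2795, T=0.565, ωT=1.997331, cosh=3.752531, sinh=3.616834; start (x,ẋ)=(0.144380, 0.715346) → end (x,ẋ)=(0.504342, 0.956727)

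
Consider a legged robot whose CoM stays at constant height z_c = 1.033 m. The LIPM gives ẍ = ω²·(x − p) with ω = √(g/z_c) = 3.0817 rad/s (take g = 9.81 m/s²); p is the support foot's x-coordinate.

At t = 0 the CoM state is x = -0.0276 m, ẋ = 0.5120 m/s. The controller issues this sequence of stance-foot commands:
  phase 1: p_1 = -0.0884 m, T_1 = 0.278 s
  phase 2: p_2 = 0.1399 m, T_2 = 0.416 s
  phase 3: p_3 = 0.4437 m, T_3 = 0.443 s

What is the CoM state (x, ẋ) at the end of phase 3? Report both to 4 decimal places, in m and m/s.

phase 1: p=-0.0884, T=0.278, ωT=0.856713, cosh=1.389980, sinh=0.965425; start (x,ẋ)=(-0.027600, 0.512000) → end (x,ẋ)=(0.156508, 0.892559)
phase 2: p=0.1399, T=0.416, ωT=1.281987, cosh=1.940640, sinh=1.663154; start (x,ẋ)=(0.156508, 0.892559) → end (x,ẋ)=(0.653834, 1.817259)
phase 3: p=0.4437, T=0.443, ωT=1.365193, cosh=2.085905, sinh=1.830574; start (x,ẋ)=(0.653834, 1.817259) → end (x,ẋ)=(1.961497, 4.976054)

x = 1.9615, ẋ = 4.9761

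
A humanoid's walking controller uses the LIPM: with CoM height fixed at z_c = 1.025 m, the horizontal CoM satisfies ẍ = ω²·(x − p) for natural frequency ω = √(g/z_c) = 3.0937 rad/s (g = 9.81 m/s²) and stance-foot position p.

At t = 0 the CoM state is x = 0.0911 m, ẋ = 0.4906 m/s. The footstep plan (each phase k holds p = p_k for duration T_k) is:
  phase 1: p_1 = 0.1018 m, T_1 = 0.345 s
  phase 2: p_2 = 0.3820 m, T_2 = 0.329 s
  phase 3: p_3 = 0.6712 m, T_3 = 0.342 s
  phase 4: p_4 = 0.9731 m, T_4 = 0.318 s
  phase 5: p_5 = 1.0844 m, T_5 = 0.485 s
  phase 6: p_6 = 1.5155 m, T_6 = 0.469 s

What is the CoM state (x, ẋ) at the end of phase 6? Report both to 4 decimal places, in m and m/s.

x = 0.9811, ẋ = -1.2959

phase 1: p=0.1018, T=0.345, ωT=1.067327, cosh=1.625761, sinh=1.281834; start (x,ẋ)=(0.091100, 0.490600) → end (x,ẋ)=(0.287678, 0.755166)
phase 2: p=0.3820, T=0.329, ωT=1.017827, cosh=1.564278, sinh=1.202898; start (x,ẋ)=(0.287678, 0.755166) → end (x,ẋ)=(0.528080, 0.830280)
phase 3: p=0.6712, T=0.342, ωT=1.058045, cosh=1.613934, sinh=1.266801; start (x,ẋ)=(0.528080, 0.830280) → end (x,ẋ)=(0.780194, 0.779114)
phase 4: p=0.9731, T=0.318, ωT=0.983797, cosh=1.524240, sinh=1.150351; start (x,ẋ)=(0.780194, 0.779114) → end (x,ẋ)=(0.968768, 0.501034)
phase 5: p=1.0844, T=0.485, ωT=1.500444, cosh=2.353356, sinh=2.130325; start (x,ẋ)=(0.968768, 0.501034) → end (x,ẋ)=(1.157289, 0.417029)
phase 6: p=1.5155, T=0.469, ωT=1.450945, cosh=2.250747, sinh=2.016399; start (x,ẋ)=(1.157289, 0.417029) → end (x,ẋ)=(0.981068, -1.295938)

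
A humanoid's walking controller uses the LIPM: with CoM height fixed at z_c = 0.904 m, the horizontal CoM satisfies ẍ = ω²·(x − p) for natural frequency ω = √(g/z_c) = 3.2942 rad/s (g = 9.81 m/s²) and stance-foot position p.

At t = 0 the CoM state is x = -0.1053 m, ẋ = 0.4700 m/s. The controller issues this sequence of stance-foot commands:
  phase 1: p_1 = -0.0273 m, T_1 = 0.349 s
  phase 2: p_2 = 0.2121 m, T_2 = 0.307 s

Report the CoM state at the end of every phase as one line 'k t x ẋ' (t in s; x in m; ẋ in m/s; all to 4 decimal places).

phase 1: p=-0.0273, T=0.349, ωT=1.149676, cosh=1.736954, sinh=1.420215; start (x,ẋ)=(-0.105300, 0.470000) → end (x,ẋ)=(0.039847, 0.451448)
phase 2: p=0.2121, T=0.307, ωT=1.011319, cosh=1.556482, sinh=1.192744; start (x,ẋ)=(0.039847, 0.451448) → end (x,ẋ)=(0.107448, 0.025864)

1 0.3490 0.0398 0.4514
2 0.6560 0.1074 0.0259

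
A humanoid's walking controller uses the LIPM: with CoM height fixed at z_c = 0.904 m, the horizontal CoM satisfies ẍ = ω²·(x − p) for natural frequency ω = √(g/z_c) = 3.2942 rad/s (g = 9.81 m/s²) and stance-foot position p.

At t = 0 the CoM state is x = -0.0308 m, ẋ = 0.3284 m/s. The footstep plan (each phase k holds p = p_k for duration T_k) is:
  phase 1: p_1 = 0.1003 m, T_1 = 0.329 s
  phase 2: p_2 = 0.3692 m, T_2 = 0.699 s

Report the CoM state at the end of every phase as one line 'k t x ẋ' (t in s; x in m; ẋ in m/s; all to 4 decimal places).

phase 1: p=0.1003, T=0.329, ωT=1.083792, cosh=1.647088, sinh=1.308778; start (x,ẋ)=(-0.030800, 0.328400) → end (x,ẋ)=(0.014839, -0.024318)
phase 2: p=0.3692, T=0.699, ωT=2.302646, cosh=5.050301, sinh=4.950307; start (x,ẋ)=(0.014839, -0.024318) → end (x,ẋ)=(-1.456971, -5.901478)

1 0.3290 0.0148 -0.0243
2 1.0280 -1.4570 -5.9015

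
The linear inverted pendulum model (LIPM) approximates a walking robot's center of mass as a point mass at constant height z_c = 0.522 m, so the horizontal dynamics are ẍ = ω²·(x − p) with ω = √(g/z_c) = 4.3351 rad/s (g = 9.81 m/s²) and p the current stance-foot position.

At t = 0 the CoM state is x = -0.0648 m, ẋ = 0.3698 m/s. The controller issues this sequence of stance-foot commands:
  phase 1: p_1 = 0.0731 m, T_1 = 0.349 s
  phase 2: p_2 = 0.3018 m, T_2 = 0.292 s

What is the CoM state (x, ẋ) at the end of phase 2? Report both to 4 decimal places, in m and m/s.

x = -0.5663, ẋ = -3.4235

phase 1: p=0.0731, T=0.349, ωT=1.512950, cosh=2.380182, sinh=2.159922; start (x,ẋ)=(-0.064800, 0.369800) → end (x,ẋ)=(-0.070878, -0.411033)
phase 2: p=0.3018, T=0.292, ωT=1.265849, cosh=1.914051, sinh=1.632052; start (x,ẋ)=(-0.070878, -0.411033) → end (x,ẋ)=(-0.566267, -3.423472)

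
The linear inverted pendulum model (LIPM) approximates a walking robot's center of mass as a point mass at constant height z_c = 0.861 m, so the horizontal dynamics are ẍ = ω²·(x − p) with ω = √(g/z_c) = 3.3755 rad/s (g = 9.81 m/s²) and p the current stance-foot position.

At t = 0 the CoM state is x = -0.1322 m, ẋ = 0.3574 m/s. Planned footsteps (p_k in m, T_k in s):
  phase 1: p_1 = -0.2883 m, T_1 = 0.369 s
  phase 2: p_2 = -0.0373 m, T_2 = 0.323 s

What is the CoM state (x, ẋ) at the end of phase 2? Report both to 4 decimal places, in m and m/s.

phase 1: p=-0.2883, T=0.369, ωT=1.245560, cosh=1.881329, sinh=1.593549; start (x,ẋ)=(-0.132200, 0.357400) → end (x,ẋ)=(0.174101, 1.512053)
phase 2: p=-0.0373, T=0.323, ωT=1.090287, cosh=1.655623, sinh=1.319503; start (x,ẋ)=(0.174101, 1.512053) → end (x,ẋ)=(0.903772, 3.444968)

x = 0.9038, ẋ = 3.4450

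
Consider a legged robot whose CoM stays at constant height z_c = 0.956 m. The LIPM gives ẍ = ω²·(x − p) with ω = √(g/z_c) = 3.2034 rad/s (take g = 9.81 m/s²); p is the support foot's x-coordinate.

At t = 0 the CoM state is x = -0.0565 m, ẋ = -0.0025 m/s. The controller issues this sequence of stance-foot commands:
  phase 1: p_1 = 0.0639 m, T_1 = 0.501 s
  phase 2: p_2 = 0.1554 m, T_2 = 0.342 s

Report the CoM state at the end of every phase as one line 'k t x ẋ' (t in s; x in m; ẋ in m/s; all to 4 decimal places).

1 0.5010 -0.2497 -0.9276
2 0.8430 -0.9027 -3.2659

phase 1: p=0.0639, T=0.501, ωT=1.604903, cosh=2.589144, sinh=2.388235; start (x,ẋ)=(-0.056500, -0.002500) → end (x,ẋ)=(-0.249697, -0.927590)
phase 2: p=0.1554, T=0.342, ωT=1.095563, cosh=1.662608, sinh=1.328257; start (x,ẋ)=(-0.249697, -0.927590) → end (x,ẋ)=(-0.902733, -3.265880)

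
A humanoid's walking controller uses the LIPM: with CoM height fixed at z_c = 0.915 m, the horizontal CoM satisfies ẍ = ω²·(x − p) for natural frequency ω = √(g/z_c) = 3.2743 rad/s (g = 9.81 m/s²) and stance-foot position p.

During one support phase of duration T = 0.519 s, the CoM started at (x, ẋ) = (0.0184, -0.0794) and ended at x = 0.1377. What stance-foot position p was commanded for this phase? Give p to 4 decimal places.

p = -0.0820

ωT = 3.2743·0.519 = 1.699362; cosh(ωT) = 2.826627, sinh(ωT) = 2.643827
x(T) = p + (x₀−p)·cosh(ωT) + (ẋ₀/ω)·sinh(ωT) ⇒ p·(1 − cosh) = x(T) − x₀·cosh − (ẋ₀/ω)·sinh
numerator   = 0.1377 − (0.0184)·2.826627 − (-0.0794/3.2743)·2.643827 = 0.149801
denominator = 1 − 2.826627 = -1.826627
p = 0.149801 / -1.826627 = -0.0820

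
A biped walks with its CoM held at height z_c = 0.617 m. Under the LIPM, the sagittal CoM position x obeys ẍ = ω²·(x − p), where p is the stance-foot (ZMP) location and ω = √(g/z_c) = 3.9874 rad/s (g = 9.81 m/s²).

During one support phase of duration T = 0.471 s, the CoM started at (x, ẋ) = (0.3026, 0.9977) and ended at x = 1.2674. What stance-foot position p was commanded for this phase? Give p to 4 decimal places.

p = 0.2320

ωT = 3.9874·0.471 = 1.878065; cosh(ωT) = 3.346862, sinh(ωT) = 3.193977
x(T) = p + (x₀−p)·cosh(ωT) + (ẋ₀/ω)·sinh(ωT) ⇒ p·(1 − cosh) = x(T) − x₀·cosh − (ẋ₀/ω)·sinh
numerator   = 1.2674 − (0.3026)·3.346862 − (0.9977/3.9874)·3.193977 = -0.544535
denominator = 1 − 3.346862 = -2.346862
p = -0.544535 / -2.346862 = 0.2320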